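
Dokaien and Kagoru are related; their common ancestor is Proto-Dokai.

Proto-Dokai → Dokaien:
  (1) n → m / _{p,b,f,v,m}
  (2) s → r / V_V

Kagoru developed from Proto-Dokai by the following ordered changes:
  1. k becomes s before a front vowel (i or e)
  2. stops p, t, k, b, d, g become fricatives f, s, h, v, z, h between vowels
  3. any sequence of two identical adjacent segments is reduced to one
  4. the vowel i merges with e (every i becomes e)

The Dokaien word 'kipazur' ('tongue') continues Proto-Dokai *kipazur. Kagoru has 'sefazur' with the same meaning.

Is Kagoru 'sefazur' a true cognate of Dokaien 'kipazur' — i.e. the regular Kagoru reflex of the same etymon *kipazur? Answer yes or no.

yes

Derive the expected Kagoru reflex of *kipazur:
Kagoru: *kipazur
  kipazur → sipazur   [palatalisation]
  sipazur → sifazur   [intervocalic lenition]
  sifazur (rule 3 does not apply)
  sifazur → sefazur   [vowel merger]
  giving Kagoru sefazur.
Kagoru 'sefazur' matches the regular reflex exactly, so the pair is cognate.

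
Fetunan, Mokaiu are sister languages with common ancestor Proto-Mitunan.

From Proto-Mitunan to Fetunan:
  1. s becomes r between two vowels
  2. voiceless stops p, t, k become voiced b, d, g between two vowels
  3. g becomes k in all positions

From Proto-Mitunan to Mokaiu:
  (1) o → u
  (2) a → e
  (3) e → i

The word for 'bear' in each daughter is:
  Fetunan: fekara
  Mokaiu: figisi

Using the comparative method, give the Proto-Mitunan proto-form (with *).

Position 5: Fetunan has r, Mokaiu has s. Mokaiu preserves s here (none of its changes turn any other segment into s), so the proto-segment is *s.
Position 2: Fetunan has e, Mokaiu has i. Fetunan preserves e here (none of its changes turn any other segment into e), so the proto-segment is *e.
Position 4: Fetunan has a, Mokaiu has i. Fetunan preserves a here (none of its changes turn any other segment into a), so the proto-segment is *a.
Verify the candidate proto-form against each daughter:
Fetunan: start from *fegasa.
  rule 1 (rhotacism): fegasa → fegara
  rule 2: no change — fegara
  rule 3 (unconditioned shift): fegara → fekara
  ⇒ Fetunan fekara
Mokaiu: start from *fegasa.
  rule 1: no change — fegasa
  rule 2 (vowel merger): fegasa → fegese
  rule 3 (vowel merger): fegese → figisi
  ⇒ Mokaiu figisi
No other proto-form is consistent with every reflex, so the reconstruction is *fegasa.

*fegasa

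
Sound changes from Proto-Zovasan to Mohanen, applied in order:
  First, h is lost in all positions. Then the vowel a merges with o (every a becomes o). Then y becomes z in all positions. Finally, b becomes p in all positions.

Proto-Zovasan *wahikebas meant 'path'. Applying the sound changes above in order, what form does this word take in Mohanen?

Mohanen: *wahikebas > waikebas > woikebos > woikepos  (by h-loss, vowel merger, unconditioned shift)

woikepos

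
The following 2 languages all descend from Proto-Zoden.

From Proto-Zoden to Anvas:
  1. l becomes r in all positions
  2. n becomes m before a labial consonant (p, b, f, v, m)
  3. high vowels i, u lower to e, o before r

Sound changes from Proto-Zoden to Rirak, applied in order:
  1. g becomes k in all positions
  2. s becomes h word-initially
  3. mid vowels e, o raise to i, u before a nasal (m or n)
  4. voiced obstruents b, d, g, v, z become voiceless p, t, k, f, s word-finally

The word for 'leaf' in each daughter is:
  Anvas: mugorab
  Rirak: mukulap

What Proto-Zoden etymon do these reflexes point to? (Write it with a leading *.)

*mugulab

Position 7: Anvas has b, Rirak has p. Anvas preserves b here (none of its changes turn any other segment into b), so the proto-segment is *b.
Position 5: Anvas has r, Rirak has l. Rirak preserves l here (none of its changes turn any other segment into l), so the proto-segment is *l.
Position 3: Anvas has g, Rirak has k. Anvas preserves g here (none of its changes turn any other segment into g), so the proto-segment is *g.
Verify the candidate proto-form against each daughter:
Anvas: *mugulab > mugurab > mugorab  (by unconditioned shift, pre-rhotic lowering)
Rirak: *mugulab > mukulab > mukulap  (by unconditioned shift, final devoicing)
No other proto-form is consistent with every reflex, so the reconstruction is *mugulab.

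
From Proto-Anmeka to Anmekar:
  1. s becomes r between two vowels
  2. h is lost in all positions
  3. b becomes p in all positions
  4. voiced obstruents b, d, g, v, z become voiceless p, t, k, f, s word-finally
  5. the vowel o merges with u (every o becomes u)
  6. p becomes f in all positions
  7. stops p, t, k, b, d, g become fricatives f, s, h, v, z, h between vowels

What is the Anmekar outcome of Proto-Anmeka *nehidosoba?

neizurufa

Anmekar: *nehidosoba
  nehidosoba → nehidoroba   [rhotacism]
  nehidoroba → neidoroba   [h-loss]
  neidoroba → neidoropa   [unconditioned shift]
  neidoropa (rule 4 does not apply)
  neidoropa → neidurupa   [vowel merger]
  neidurupa → neidurufa   [unconditioned shift]
  neidurufa → neizurufa   [intervocalic lenition]
  giving Anmekar neizurufa.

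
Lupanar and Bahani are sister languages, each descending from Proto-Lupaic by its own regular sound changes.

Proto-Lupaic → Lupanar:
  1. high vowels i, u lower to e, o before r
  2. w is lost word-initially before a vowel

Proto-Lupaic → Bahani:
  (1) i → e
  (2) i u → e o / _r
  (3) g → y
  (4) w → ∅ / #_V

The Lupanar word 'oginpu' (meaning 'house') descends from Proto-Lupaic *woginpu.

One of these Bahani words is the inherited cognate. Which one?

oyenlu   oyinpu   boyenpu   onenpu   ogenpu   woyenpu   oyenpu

Bahani: start from *woginpu.
  rule 1 (vowel merger): woginpu → wogenpu
  rule 2: no change — wogenpu
  rule 3 (unconditioned shift): wogenpu → woyenpu
  rule 4 (glide loss): woyenpu → oyenpu
  ⇒ Bahani oyenpu
Among the options, 'oyenpu' alone shows every Bahani change applied in order.

oyenpu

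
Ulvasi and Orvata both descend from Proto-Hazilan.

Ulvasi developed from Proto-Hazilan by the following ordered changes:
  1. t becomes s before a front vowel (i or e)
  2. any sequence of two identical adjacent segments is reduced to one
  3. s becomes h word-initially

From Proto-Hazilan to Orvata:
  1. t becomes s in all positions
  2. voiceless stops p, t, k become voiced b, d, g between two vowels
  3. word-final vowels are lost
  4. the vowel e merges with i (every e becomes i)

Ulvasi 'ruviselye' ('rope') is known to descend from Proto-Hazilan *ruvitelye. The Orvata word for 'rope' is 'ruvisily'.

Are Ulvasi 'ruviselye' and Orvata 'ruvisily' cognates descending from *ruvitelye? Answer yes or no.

yes

Derive the expected Orvata reflex of *ruvitelye:
Orvata: *ruvitelye > ruviselye > ruvisely > ruvisily  (by unconditioned shift, apocope, vowel merger)
Orvata 'ruvisily' matches the regular reflex exactly, so the pair is cognate.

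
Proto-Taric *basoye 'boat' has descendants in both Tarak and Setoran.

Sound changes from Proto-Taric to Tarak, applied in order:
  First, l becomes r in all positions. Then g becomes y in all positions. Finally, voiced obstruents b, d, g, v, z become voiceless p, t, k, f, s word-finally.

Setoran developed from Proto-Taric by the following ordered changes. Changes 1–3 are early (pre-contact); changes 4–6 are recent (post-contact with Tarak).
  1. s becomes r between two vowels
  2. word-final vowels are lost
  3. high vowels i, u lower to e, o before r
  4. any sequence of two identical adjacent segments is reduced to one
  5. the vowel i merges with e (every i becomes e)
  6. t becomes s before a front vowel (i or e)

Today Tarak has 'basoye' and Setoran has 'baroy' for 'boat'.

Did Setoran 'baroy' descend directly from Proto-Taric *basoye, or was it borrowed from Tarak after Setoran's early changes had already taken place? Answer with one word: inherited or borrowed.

inherited

If inherited, *basoye would pass through all of Setoran's changes:
Setoran: *basoye > baroye > baroy  (by rhotacism, apocope)
If borrowed from Tarak 'basoye' after the early changes, it would undergo only the recent ones:
  rule 4 (degemination): no change (basoye)
  rule 5 (vowel merger): no change (basoye)
  rule 6 (palatalisation): no change (basoye)
  ⇒ as a loan: basoye
Setoran 'baroy' matches the inherited outcome exactly, so it is an inherited cognate, not a loan.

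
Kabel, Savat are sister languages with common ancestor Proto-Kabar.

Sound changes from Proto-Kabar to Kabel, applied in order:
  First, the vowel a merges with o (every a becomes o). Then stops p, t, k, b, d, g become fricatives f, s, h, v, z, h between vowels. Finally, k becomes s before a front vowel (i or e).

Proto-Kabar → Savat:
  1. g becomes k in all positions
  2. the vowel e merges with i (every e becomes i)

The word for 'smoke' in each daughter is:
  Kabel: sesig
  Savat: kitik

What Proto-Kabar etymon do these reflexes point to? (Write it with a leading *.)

*ketig

Position 1: Kabel has s, Savat has k. Taking the neighbouring segments as reconstructed: Kabel s could go back to *k or *s; Savat k could go back to *k or *g — the one source consistent with every daughter is *k.
Position 2: Kabel has e, Savat has i. Kabel preserves e here (none of its changes turn any other segment into e), so the proto-segment is *e.
Continuing position by position gives *ketig; check it forward:
Kabel: *ketig
  ketig (rule 1 does not apply)
  ketig → kesig   [intervocalic lenition]
  kesig → sesig   [palatalisation]
  giving Kabel sesig.
Savat: *ketig
  ketig → ketik   [unconditioned shift]
  ketik → kitik   [vowel merger]
  giving Savat kitik.
No other proto-form is consistent with every reflex, so the reconstruction is *ketig.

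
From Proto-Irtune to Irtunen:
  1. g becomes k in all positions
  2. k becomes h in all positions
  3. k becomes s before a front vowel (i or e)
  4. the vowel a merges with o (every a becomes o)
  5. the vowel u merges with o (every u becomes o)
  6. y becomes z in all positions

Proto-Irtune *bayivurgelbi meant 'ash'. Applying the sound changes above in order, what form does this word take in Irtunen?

bozivorhelbi

Irtunen: *bayivurgelbi > bayivurkelbi > bayivurhelbi > boyivurhelbi > boyivorhelbi > bozivorhelbi  (by unconditioned shift, unconditioned shift, vowel merger, vowel merger, unconditioned shift)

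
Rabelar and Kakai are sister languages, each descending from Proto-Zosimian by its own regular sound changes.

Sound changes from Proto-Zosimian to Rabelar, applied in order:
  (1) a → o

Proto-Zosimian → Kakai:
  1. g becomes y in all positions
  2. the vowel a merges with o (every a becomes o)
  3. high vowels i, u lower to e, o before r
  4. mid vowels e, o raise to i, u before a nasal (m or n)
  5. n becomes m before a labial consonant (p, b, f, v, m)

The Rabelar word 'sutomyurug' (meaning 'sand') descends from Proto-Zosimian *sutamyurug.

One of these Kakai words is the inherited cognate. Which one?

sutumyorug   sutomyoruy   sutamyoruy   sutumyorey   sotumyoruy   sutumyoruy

sutumyoruy

Kakai: start from *sutamyurug.
  rule 1 (unconditioned shift): sutamyurug → sutamyuruy
  rule 2 (vowel merger): sutamyuruy → sutomyuruy
  rule 3 (pre-rhotic lowering): sutomyuruy → sutomyoruy
  rule 4 (pre-nasal raising): sutomyoruy → sutumyoruy
  rule 5: no change — sutumyoruy
  ⇒ Kakai sutumyoruy
The other candidates each miss or misapply at least one Kakai change.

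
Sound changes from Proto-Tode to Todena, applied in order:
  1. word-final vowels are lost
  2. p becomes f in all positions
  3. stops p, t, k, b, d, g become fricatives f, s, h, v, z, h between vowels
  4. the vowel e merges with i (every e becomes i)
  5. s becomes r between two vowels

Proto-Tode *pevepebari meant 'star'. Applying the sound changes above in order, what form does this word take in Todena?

Todena: start from *pevepebari.
  rule 1 (apocope): pevepebari → pevepebar
  rule 2 (unconditioned shift): pevepebar → fevefebar
  rule 3 (intervocalic lenition): fevefebar → fevefevar
  rule 4 (vowel merger): fevefevar → fivifivar
  rule 5: no change — fivifivar
  ⇒ Todena fivifivar

fivifivar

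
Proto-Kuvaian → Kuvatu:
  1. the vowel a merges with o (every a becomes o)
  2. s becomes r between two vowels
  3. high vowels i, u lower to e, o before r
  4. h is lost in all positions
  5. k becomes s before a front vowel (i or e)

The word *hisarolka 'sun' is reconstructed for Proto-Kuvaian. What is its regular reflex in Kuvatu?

erorolko

Kuvatu: *hisarolka > hisorolko > hirorolko > herorolko > erorolko  (by vowel merger, rhotacism, pre-rhotic lowering, h-loss)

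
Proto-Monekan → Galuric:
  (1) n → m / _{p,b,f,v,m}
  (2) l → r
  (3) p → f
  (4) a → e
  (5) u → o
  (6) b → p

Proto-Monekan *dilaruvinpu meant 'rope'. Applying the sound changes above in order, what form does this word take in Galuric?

Galuric: *dilaruvinpu > dilaruvimpu > diraruvimpu > diraruvimfu > direruvimfu > direrovimfo  (by nasal place assimilation, unconditioned shift, unconditioned shift, vowel merger, vowel merger)

direrovimfo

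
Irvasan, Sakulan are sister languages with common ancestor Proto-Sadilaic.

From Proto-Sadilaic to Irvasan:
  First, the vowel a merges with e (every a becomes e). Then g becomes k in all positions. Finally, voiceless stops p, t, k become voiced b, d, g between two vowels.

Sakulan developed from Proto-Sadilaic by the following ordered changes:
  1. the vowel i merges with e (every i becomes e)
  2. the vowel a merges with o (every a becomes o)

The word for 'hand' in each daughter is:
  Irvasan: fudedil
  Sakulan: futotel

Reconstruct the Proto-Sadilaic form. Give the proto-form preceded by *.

*futatil

Position 5: Irvasan has d, Sakulan has t. Sakulan preserves t here (none of its changes turn any other segment into t), so the proto-segment is *t.
Position 3: Irvasan has d, Sakulan has t. Sakulan preserves t here (none of its changes turn any other segment into t), so the proto-segment is *t.
Position 4: Irvasan has e, Sakulan has o. Taking the neighbouring segments as reconstructed: Irvasan e could go back to *a or *e; Sakulan o could go back to *a or *o — the one source consistent with every daughter is *a.
Continuing position by position gives *futatil; check it forward:
Irvasan: *futatil
  futatil → futetil   [vowel merger]
  futetil (rule 2 does not apply)
  futetil → fudedil   [intervocalic voicing]
  giving Irvasan fudedil.
Sakulan: *futatil
  futatil → futatel   [vowel merger]
  futatel → futotel   [vowel merger]
  giving Sakulan futotel.
Only *futatil yields all of Irvasan fudedil, Sakulan futotel.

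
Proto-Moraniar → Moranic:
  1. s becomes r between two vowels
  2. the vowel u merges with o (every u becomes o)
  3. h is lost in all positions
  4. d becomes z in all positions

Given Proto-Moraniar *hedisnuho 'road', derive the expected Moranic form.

ezisnoo

Moranic: *hedisnuho > hedisnoho > edisnoo > ezisnoo  (by vowel merger, h-loss, unconditioned shift)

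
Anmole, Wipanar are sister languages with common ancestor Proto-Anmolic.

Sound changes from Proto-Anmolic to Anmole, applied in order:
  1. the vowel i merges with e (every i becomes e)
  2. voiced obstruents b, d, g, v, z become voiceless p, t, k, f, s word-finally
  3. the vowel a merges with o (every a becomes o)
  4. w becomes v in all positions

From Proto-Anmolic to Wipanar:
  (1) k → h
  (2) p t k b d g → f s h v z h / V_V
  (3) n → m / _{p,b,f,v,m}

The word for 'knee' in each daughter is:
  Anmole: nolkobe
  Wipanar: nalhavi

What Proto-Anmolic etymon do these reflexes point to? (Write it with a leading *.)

Position 7: Anmole has e, Wipanar has i. Wipanar preserves i here (none of its changes turn any other segment into i), so the proto-segment is *i.
Position 2: Anmole has o, Wipanar has a. Wipanar preserves a here (none of its changes turn any other segment into a), so the proto-segment is *a.
Position 6: Anmole has b, Wipanar has v. Anmole preserves b here (none of its changes turn any other segment into b), so the proto-segment is *b.
This points to *nalkabi. Verify forward in each daughter:
Anmole: *nalkabi > nalkabe > nolkobe  (by vowel merger, vowel merger)
Wipanar: *nalkabi
  nalkabi → nalhabi   [unconditioned shift]
  nalhabi → nalhavi   [intervocalic lenition]
  nalhavi (rule 3 does not apply)
  giving Wipanar nalhavi.
Only *nalkabi yields all of Anmole nolkobe, Wipanar nalhavi.

*nalkabi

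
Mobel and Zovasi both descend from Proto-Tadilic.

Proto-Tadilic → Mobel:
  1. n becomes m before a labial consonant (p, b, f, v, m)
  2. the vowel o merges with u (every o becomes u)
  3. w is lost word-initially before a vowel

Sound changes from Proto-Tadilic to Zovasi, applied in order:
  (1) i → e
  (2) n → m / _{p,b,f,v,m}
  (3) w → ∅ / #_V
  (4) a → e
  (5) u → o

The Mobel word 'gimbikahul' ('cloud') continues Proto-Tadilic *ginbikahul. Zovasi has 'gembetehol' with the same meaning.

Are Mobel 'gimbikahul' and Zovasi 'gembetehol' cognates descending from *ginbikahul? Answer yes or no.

Derive the expected Zovasi reflex of *ginbikahul:
Zovasi: start from *ginbikahul.
  rule 1 (vowel merger): ginbikahul → genbekahul
  rule 2 (nasal place assimilation): genbekahul → gembekahul
  rule 3: no change — gembekahul
  rule 4 (vowel merger): gembekahul → gembekehul
  rule 5 (vowel merger): gembekehul → gembekehol
  ⇒ Zovasi gembekehol
The regular Zovasi reflex would be 'gembekehol', but the attested form is 'gembetehol'. The correspondence is irregular, so they are not cognates (the Zovasi form has a different source).

no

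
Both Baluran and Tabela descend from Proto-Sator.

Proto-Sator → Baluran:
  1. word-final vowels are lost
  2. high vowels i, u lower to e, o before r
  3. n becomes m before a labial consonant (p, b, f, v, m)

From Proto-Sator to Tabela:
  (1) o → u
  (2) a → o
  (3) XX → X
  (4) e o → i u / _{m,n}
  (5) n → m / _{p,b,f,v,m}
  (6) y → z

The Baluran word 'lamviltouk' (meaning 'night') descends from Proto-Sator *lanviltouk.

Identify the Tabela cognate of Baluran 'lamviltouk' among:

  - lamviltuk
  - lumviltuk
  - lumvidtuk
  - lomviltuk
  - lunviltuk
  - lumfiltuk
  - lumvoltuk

lumviltuk

Tabela: start from *lanviltouk.
  rule 1 (vowel merger): lanviltouk → lanviltuuk
  rule 2 (vowel merger): lanviltuuk → lonviltuuk
  rule 3 (degemination): lonviltuuk → lonviltuk
  rule 4 (pre-nasal raising): lonviltuk → lunviltuk
  rule 5 (nasal place assimilation): lunviltuk → lumviltuk
  rule 6: no change — lumviltuk
  ⇒ Tabela lumviltuk
Only 'lumviltuk' matches the regular Tabela development of *lanviltouk.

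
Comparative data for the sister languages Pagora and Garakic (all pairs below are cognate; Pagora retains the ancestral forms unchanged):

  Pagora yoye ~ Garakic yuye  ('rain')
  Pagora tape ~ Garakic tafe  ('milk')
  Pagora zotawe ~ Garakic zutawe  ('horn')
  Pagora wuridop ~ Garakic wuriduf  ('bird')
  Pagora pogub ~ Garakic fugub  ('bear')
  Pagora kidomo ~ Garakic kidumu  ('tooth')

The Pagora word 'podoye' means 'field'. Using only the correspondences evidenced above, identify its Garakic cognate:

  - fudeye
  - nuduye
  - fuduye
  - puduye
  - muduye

pogub ~ fugub — Pagora p corresponds to Garakic f word-initially before a back vowel.
yoye ~ yuye, zotawe ~ zutawe — Pagora o corresponds to Garakic u after a consonant, before a consonant other than r, m, n, p, b, f, v.
Applying these to Pagora 'podoye':
  podoye → fodoye   (p→f word-initially before a back vowel)
  fodoye → fudoye   (o→u after a consonant, before a consonant other than r, m, n, p, b, f, v)
  fudoye → fuduye   (o→u after a consonant, before a consonant other than r, m, n, p, b, f, v)
So the Garakic cognate is 'fuduye'.

fuduye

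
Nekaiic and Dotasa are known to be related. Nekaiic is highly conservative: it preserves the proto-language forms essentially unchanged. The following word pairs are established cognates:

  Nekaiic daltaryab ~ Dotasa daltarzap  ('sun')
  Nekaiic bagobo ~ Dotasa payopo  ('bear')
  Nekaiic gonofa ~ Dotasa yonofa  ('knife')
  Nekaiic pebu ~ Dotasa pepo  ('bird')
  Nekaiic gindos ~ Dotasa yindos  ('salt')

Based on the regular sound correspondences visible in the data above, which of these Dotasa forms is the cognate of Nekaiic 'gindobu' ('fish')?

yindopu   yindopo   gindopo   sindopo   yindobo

gindos ~ yindos — Nekaiic g corresponds to Dotasa y word-initially before a front vowel.
pebu ~ pepo — Nekaiic b corresponds to Dotasa p between vowels (before a back vowel).
pebu ~ pepo — Nekaiic u corresponds to Dotasa o word-finally.
Applying these to Nekaiic 'gindobu':
  gindobu → yindobu   (g→y word-initially before a front vowel)
  yindobu → yindopu   (b→p between vowels (before a back vowel))
  yindopu → yindopo   (u→o word-finally)
So the Dotasa cognate is 'yindopo'.

yindopo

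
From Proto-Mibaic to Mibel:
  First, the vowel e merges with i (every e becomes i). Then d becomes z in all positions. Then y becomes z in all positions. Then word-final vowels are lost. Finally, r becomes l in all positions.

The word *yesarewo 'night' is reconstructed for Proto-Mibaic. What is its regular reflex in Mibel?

Mibel: start from *yesarewo.
  rule 1 (vowel merger): yesarewo → yisariwo
  rule 2: no change — yisariwo
  rule 3 (unconditioned shift): yisariwo → zisariwo
  rule 4 (apocope): zisariwo → zisariw
  rule 5 (unconditioned shift): zisariw → zisaliw
  ⇒ Mibel zisaliw

zisaliw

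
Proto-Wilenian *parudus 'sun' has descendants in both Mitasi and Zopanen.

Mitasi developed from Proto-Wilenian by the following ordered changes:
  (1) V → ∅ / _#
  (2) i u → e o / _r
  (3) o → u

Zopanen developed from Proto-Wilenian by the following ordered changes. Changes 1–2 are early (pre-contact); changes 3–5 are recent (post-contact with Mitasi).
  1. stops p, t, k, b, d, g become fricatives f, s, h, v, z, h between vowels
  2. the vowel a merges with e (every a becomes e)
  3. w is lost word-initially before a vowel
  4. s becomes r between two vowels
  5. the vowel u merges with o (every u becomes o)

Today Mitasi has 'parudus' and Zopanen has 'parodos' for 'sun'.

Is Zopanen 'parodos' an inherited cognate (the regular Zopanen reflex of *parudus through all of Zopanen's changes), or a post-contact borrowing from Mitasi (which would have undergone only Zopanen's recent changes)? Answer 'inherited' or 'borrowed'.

If inherited, *parudus would pass through all of Zopanen's changes:
Zopanen: start from *parudus.
  rule 1 (intervocalic lenition): parudus → paruzus
  rule 2 (vowel merger): paruzus → peruzus
  rule 3: no change — peruzus
  rule 4: no change — peruzus
  rule 5 (vowel merger): peruzus → perozos
  ⇒ Zopanen perozos
If borrowed from Mitasi 'parudus' after the early changes, it would undergo only the recent ones:
  rule 3 (glide loss): no change (parudus)
  rule 4 (rhotacism): no change (parudus)
  rule 5 (vowel merger): parudus → parodos
  ⇒ as a loan: parodos
Zopanen 'parodos' matches the loan outcome 'parodos', not the inherited 'perozos' — it skipped the early Zopanen changes, so it was borrowed from Mitasi.

borrowed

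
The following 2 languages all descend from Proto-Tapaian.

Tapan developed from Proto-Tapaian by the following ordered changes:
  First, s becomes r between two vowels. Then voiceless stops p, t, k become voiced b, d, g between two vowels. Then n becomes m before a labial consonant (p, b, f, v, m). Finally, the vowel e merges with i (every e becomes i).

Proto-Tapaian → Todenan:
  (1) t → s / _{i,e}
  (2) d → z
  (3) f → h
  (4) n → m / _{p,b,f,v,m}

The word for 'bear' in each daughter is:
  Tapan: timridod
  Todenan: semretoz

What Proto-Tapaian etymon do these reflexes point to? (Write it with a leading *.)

*temretod

Position 2: Tapan has i, Todenan has e. Todenan preserves e here (none of its changes turn any other segment into e), so the proto-segment is *e.
Position 8: Tapan has d, Todenan has z. Taking the neighbouring segments as reconstructed: Tapan d can only go back to *d; Todenan z could go back to *d or *z — the one source consistent with every daughter is *d.
This points to *temretod. Verify forward in each daughter:
Tapan: *temretod
  temretod (rule 1 does not apply)
  temretod → temredod   [intervocalic voicing]
  temredod (rule 3 does not apply)
  temredod → timridod   [vowel merger]
  giving Tapan timridod.
Todenan: *temretod > semretod > semretoz  (by palatalisation, unconditioned shift)
Only *temretod yields all of Tapan timridod, Todenan semretoz.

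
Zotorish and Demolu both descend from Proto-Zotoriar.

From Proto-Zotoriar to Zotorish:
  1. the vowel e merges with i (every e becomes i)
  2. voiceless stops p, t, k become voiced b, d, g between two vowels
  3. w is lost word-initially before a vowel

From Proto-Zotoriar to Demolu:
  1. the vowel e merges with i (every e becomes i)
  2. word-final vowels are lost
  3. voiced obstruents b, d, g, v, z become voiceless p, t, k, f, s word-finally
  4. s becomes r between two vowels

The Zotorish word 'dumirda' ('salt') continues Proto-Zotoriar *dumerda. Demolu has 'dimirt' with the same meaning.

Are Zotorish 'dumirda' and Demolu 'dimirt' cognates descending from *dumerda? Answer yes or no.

no

Derive the expected Demolu reflex of *dumerda:
Demolu: start from *dumerda.
  rule 1 (vowel merger): dumerda → dumirda
  rule 2 (apocope): dumirda → dumird
  rule 3 (final devoicing): dumird → dumirt
  rule 4: no change — dumirt
  ⇒ Demolu dumirt
The regular Demolu reflex would be 'dumirt', but the attested form is 'dimirt'. The correspondence is irregular, so they are not cognates (the Demolu form has a different source).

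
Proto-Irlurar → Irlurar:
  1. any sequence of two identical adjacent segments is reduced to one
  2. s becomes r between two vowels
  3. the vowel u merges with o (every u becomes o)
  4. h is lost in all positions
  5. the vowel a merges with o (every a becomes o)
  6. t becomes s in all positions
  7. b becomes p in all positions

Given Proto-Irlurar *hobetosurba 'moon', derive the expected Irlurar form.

Irlurar: *hobetosurba
  hobetosurba (rule 1 does not apply)
  hobetosurba → hobetorurba   [rhotacism]
  hobetorurba → hobetororba   [vowel merger]
  hobetororba → obetororba   [h-loss]
  obetororba → obetororbo   [vowel merger]
  obetororbo → obesororbo   [unconditioned shift]
  obesororbo → opesororpo   [unconditioned shift]
  giving Irlurar opesororpo.

opesororpo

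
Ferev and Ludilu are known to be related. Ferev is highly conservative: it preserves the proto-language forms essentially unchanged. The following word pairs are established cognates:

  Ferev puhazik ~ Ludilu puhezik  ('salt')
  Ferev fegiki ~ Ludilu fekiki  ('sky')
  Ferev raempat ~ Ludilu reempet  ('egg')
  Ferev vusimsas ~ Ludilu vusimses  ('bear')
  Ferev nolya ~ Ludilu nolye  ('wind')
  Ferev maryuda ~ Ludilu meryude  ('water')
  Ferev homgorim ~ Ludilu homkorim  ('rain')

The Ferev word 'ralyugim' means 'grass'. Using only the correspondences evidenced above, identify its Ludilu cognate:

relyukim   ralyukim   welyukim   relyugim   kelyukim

relyukim

puhazik ~ puhezik, raempat ~ reempet — Ferev a corresponds to Ludilu e after a consonant, before a consonant other than r, m, n, p, b, f, v.
fegiki ~ fekiki — Ferev g corresponds to Ludilu k between vowels (before a front vowel).
Applying these to Ferev 'ralyugim':
  ralyugim → relyugim   (a→e after a consonant, before a consonant other than r, m, n, p, b, f, v)
  relyugim → relyukim   (g→k between vowels (before a front vowel))
So the Ludilu cognate is 'relyukim'.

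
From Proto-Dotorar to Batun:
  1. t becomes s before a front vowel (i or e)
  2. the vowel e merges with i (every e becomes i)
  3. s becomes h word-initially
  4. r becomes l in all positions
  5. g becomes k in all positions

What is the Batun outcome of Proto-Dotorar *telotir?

hilosil

Batun: *telotir > selosir > silosir > hilosir > hilosil  (by palatalisation, vowel merger, debuccalisation, unconditioned shift)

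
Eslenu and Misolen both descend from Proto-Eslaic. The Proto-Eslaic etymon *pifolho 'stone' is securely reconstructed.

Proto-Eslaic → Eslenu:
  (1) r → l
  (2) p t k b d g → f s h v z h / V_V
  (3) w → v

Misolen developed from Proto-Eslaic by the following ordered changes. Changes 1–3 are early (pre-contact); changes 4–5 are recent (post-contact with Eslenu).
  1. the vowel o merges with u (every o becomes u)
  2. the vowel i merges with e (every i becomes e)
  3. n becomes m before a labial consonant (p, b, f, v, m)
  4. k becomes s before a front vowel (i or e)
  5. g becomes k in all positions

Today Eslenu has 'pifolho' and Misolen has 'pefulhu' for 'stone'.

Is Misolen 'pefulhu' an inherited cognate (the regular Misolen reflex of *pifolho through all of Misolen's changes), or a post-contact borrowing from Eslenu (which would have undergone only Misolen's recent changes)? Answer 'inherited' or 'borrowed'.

If inherited, *pifolho would pass through all of Misolen's changes:
Misolen: *pifolho > pifulhu > pefulhu  (by vowel merger, vowel merger)
If borrowed from Eslenu 'pifolho' after the early changes, it would undergo only the recent ones:
  rule 4 (palatalisation): no change (pifolho)
  rule 5 (unconditioned shift): no change (pifolho)
  ⇒ as a loan: pifolho
Misolen 'pefulhu' matches the inherited outcome exactly, so it is an inherited cognate, not a loan.

inherited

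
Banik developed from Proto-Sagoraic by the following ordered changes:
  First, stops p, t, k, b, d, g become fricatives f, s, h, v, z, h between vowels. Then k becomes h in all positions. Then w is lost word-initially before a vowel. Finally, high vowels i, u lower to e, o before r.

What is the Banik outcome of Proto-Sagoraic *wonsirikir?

onseriher

Banik: *wonsirikir
  wonsirikir → wonsirihir   [intervocalic lenition]
  wonsirihir (rule 2 does not apply)
  wonsirihir → onsirihir   [glide loss]
  onsirihir → onseriher   [pre-rhotic lowering]
  giving Banik onseriher.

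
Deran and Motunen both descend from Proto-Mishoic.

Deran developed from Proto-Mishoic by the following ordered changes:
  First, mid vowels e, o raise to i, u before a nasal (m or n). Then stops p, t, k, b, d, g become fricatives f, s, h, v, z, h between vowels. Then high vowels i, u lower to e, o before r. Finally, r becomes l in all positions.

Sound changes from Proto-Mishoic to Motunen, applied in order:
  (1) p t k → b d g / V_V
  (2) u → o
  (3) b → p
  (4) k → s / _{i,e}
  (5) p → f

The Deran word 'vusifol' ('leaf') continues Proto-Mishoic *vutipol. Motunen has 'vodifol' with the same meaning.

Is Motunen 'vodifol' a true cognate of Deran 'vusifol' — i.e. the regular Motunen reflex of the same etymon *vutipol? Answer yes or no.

yes

Derive the expected Motunen reflex of *vutipol:
Motunen: *vutipol
  vutipol → vudibol   [intervocalic voicing]
  vudibol → vodibol   [vowel merger]
  vodibol → vodipol   [unconditioned shift]
  vodipol (rule 4 does not apply)
  vodipol → vodifol   [unconditioned shift]
  giving Motunen vodifol.
Motunen 'vodifol' matches the regular reflex exactly, so the pair is cognate.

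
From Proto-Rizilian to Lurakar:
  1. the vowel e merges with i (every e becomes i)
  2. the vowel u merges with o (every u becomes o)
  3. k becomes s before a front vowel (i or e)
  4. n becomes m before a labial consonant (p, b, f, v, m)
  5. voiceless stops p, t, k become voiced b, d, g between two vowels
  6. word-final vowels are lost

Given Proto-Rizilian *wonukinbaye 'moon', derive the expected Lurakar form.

Lurakar: *wonukinbaye > wonukinbayi > wonokinbayi > wonosinbayi > wonosimbayi > wonosimbay  (by vowel merger, vowel merger, palatalisation, nasal place assimilation, apocope)

wonosimbay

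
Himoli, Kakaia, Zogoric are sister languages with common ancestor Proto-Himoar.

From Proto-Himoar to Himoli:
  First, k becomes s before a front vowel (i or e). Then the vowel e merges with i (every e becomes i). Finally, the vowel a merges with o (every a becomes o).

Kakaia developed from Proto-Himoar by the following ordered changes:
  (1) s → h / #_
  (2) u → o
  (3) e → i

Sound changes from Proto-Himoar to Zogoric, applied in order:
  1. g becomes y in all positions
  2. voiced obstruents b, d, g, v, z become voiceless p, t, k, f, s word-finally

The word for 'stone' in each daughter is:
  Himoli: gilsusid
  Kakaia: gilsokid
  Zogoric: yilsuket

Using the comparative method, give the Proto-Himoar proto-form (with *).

Position 5: Himoli has u, Kakaia has o, Zogoric has u. Himoli preserves u here (none of its changes turn any other segment into u), so the proto-segment is *u.
Position 6: Himoli has s, Kakaia has k, Zogoric has k. Kakaia preserves k here (none of its changes turn any other segment into k), so the proto-segment is *k.
Position 1: Himoli has g, Kakaia has g, Zogoric has y. Himoli preserves g here (none of its changes turn any other segment into g), so the proto-segment is *g.
This points to *gilsuked. Verify forward in each daughter:
Himoli: *gilsuked
  gilsuked → gilsused   [palatalisation]
  gilsused → gilsusid   [vowel merger]
  gilsusid (rule 3 does not apply)
  giving Himoli gilsusid.
Kakaia: *gilsuked
  gilsuked (rule 1 does not apply)
  gilsuked → gilsoked   [vowel merger]
  gilsoked → gilsokid   [vowel merger]
  giving Kakaia gilsokid.
Zogoric: *gilsuked
  gilsuked → yilsuked   [unconditioned shift]
  yilsuked → yilsuket   [final devoicing]
  giving Zogoric yilsuket.
*gilsuked is the unique common source.

*gilsuked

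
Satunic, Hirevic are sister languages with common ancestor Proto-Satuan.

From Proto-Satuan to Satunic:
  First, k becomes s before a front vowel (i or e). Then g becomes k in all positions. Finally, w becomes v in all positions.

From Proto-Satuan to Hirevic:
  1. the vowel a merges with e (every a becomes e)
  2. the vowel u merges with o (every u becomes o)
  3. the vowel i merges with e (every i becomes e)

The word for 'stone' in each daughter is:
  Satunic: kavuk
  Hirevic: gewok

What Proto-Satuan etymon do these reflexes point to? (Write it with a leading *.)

*gawuk

Position 4: Satunic has u, Hirevic has o. Satunic preserves u here (none of its changes turn any other segment into u), so the proto-segment is *u.
Position 1: Satunic has k, Hirevic has g. Hirevic preserves g here (none of its changes turn any other segment into g), so the proto-segment is *g.
Position 2: Satunic has a, Hirevic has e. Satunic preserves a here (none of its changes turn any other segment into a), so the proto-segment is *a.
Verify the candidate proto-form against each daughter:
Satunic: *gawuk > kawuk > kavuk  (by unconditioned shift, unconditioned shift)
Hirevic: start from *gawuk.
  rule 1 (vowel merger): gawuk → gewuk
  rule 2 (vowel merger): gewuk → gewok
  rule 3: no change — gewok
  ⇒ Hirevic gewok
No other proto-form is consistent with every reflex, so the reconstruction is *gawuk.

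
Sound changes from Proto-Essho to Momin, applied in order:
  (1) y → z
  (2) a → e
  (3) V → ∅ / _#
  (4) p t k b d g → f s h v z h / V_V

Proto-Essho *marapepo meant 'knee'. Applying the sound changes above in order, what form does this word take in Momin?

merefep

Momin: *marapepo > merepepo > merepep > merefep  (by vowel merger, apocope, intervocalic lenition)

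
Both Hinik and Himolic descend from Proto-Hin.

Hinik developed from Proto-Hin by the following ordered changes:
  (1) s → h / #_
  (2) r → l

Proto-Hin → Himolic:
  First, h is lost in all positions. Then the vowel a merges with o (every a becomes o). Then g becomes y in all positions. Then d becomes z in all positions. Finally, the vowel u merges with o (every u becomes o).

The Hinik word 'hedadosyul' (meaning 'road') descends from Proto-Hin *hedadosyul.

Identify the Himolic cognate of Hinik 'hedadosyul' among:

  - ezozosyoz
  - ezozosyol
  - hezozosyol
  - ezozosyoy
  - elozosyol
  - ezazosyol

ezozosyol

Himolic: *hedadosyul > edadosyul > edodosyul > ezozosyul > ezozosyol  (by h-loss, vowel merger, unconditioned shift, vowel merger)
Among the options, 'ezozosyol' alone shows every Himolic change applied in order.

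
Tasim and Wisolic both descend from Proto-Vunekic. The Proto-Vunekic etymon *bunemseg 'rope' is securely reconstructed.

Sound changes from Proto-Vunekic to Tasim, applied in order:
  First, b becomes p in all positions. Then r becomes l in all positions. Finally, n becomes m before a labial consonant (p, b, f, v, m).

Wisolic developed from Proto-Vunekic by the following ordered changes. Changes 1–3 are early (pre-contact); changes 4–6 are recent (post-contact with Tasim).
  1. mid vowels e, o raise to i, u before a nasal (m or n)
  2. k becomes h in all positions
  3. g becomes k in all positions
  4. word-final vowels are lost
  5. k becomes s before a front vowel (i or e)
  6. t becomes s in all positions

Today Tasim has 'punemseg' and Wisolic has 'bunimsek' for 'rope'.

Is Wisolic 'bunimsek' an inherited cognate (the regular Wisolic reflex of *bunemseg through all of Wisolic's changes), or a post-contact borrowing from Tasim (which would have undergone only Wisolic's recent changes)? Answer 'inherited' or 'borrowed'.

inherited

If inherited, *bunemseg would pass through all of Wisolic's changes:
Wisolic: start from *bunemseg.
  rule 1 (pre-nasal raising): bunemseg → bunimseg
  rule 2: no change — bunimseg
  rule 3 (unconditioned shift): bunimseg → bunimsek
  rule 4: no change — bunimsek
  rule 5: no change — bunimsek
  rule 6: no change — bunimsek
  ⇒ Wisolic bunimsek
If borrowed from Tasim 'punemseg' after the early changes, it would undergo only the recent ones:
  rule 4 (apocope): no change (punemseg)
  rule 5 (palatalisation): no change (punemseg)
  rule 6 (unconditioned shift): no change (punemseg)
  ⇒ as a loan: punemseg
Wisolic 'bunimsek' matches the inherited outcome exactly, so it is an inherited cognate, not a loan.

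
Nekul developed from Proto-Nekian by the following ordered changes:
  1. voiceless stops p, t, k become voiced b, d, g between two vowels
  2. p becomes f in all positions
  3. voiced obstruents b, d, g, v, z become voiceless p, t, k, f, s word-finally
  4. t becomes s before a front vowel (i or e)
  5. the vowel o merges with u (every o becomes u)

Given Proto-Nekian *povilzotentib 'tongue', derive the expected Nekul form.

fuvilzudensip

Nekul: start from *povilzotentib.
  rule 1 (intervocalic voicing): povilzotentib → povilzodentib
  rule 2 (unconditioned shift): povilzodentib → fovilzodentib
  rule 3 (final devoicing): fovilzodentib → fovilzodentip
  rule 4 (palatalisation): fovilzodentip → fovilzodensip
  rule 5 (vowel merger): fovilzodensip → fuvilzudensip
  ⇒ Nekul fuvilzudensip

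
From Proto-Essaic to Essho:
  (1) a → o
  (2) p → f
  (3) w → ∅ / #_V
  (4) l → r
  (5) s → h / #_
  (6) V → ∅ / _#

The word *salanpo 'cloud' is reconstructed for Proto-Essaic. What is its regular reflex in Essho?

Essho: start from *salanpo.
  rule 1 (vowel merger): salanpo → solonpo
  rule 2 (unconditioned shift): solonpo → solonfo
  rule 3: no change — solonfo
  rule 4 (unconditioned shift): solonfo → soronfo
  rule 5 (debuccalisation): soronfo → horonfo
  rule 6 (apocope): horonfo → horonf
  ⇒ Essho horonf

horonf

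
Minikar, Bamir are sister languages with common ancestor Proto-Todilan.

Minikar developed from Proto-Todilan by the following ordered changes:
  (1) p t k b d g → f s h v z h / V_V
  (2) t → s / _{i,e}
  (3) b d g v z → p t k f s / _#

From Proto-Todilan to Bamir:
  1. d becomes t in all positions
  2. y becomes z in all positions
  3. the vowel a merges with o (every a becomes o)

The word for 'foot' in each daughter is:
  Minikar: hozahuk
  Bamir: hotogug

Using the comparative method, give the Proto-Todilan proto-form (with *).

*hodagug

Position 4: Minikar has a, Bamir has o. Minikar preserves a here (none of its changes turn any other segment into a), so the proto-segment is *a.
Position 7: Minikar has k, Bamir has g. Bamir preserves g here (none of its changes turn any other segment into g), so the proto-segment is *g.
Position 3: Minikar has z, Bamir has t. Taking the neighbouring segments as reconstructed: Minikar z could go back to *d or *z; Bamir t could go back to *t or *d — the one source consistent with every daughter is *d.
Verify the candidate proto-form against each daughter:
Minikar: *hodagug > hozahug > hozahuk  (by intervocalic lenition, final devoicing)
Bamir: *hodagug > hotagug > hotogug  (by unconditioned shift, vowel merger)
Only *hodagug yields all of Minikar hozahuk, Bamir hotogug.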